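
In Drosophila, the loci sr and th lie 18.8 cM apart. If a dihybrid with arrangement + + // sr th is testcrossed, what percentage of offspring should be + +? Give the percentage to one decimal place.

40.6%

A map distance of 18.8 cM corresponds to a recombination frequency of 0.188.
The F1 is + + / sr th, so + + is a parental gamete class with expected frequency (1 − r)/2 = 0.812/2 = 0.4060.
That is 0.4060 = 40.6% of the progeny.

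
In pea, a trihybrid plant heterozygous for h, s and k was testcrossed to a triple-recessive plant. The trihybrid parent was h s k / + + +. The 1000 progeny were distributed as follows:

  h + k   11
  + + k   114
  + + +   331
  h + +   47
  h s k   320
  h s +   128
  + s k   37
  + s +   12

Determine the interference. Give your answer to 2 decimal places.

0.19

The two rarest classes, h + k and + s +, are the double crossovers. Comparing them with the parentals, only the s allele has switched, so s is the middle locus and the order is k – s – h.
k–s: (242 + 23)/1000 = 0.2650; s–h: (84 + 23)/1000 = 0.1070.
Expected DCO frequency = 0.2650 × 0.1070 ≈ 0.02836; observed = 23/1000 ≈ 0.02300.
Coefficient of coincidence = 0.02300/0.02836 ≈ 0.81; interference = 1 − 0.81 = 0.19.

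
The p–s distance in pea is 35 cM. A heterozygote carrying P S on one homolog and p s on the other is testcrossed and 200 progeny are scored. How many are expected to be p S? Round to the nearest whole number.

A map distance of 35 cM corresponds to a recombination frequency of 0.350.
The F1 is P S / p s, so p S is a recombinant gamete class with expected frequency r/2 = 0.350/2 = 0.1750.
Expected number = 0.1750 × 200 = 35.00 ≈ 35.

35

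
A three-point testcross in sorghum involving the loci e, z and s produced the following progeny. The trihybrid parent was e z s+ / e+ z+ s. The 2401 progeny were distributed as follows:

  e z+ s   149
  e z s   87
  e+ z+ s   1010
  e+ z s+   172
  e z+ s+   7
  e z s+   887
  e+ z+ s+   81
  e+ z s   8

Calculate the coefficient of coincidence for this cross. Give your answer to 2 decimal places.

The two rarest classes, e z+ s+ and e+ z s, are the double crossovers. Comparing them with the parentals, only the z allele has switched, so z is the middle locus and the order is e – z – s.
e–z: (321 + 15)/2401 = 0.1399; z–s: (168 + 15)/2401 = 0.0762.
Expected DCO frequency = 0.1399 × 0.0762 ≈ 0.01066; observed = 15/2401 ≈ 0.00625.
Coefficient of coincidence = 0.00625/0.01066 ≈ 0.59.

0.59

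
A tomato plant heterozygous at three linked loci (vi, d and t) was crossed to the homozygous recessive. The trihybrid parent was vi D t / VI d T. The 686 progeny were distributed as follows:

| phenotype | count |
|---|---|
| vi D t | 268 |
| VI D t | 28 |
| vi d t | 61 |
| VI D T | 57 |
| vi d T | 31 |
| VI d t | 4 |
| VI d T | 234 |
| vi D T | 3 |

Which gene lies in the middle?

t

The two rarest classes, vi D T and VI d t, are the double crossovers. Comparing them with the parentals, only the t allele has switched, so t is the middle locus and the order is d – t – vi.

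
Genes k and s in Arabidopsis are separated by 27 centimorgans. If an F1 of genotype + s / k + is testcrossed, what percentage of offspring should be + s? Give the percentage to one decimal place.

A map distance of 27 centimorgans corresponds to a recombination frequency of 0.270.
The F1 is + s / k +, so + s is a parental gamete class with expected frequency (1 − r)/2 = 0.730/2 = 0.3650.
That is 0.3650 = 36.5% of the progeny.

36.5%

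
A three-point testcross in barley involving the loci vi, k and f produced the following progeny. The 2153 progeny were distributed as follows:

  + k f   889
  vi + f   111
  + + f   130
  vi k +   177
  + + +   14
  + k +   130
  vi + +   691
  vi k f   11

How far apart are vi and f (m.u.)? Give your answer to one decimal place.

The two most frequent reciprocal classes, + k f and vi + +, are the parental types, so the F1 was + k f / vi + +.
The two rarest classes, vi k f and + + +, are the double crossovers. Comparing them with the parentals, only the vi allele has switched, so vi is the middle locus and the order is f – vi – k.
Crossovers in the f–vi interval produce the single-crossover classes + k + and vi + f (130 + 111 = 241) plus the double crossovers (25).
RF(f–vi) = (241 + 25) / 2153 = 266/2153 = 0.1235 → 12.4 m.u.

12.4 m.u.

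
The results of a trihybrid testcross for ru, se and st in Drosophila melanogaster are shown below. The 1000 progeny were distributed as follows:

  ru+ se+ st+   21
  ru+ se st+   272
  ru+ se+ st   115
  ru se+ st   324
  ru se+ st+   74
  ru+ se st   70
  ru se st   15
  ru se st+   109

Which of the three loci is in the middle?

se

The two most frequent reciprocal classes, ru+ se st+ and ru se+ st, are the parental types, so the F1 was ru+ se st+ / ru se+ st.
The two rarest classes, ru+ se+ st+ and ru se st, are the double crossovers. Comparing them with the parentals, only the se allele has switched, so se is the middle locus and the order is ru – se – st.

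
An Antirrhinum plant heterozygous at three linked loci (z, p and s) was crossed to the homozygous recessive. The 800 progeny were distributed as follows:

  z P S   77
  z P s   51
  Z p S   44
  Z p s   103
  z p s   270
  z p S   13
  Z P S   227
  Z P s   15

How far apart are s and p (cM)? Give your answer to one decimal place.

The two most frequent reciprocal classes, z p s and Z P S, are the parental types, so the F1 was z p s / Z P S.
The two rarest classes, z p S and Z P s, are the double crossovers. Comparing them with the parentals, only the s allele has switched, so s is the middle locus and the order is p – s – z.
Crossovers in the p–s interval produce the single-crossover classes z P s and Z p S (51 + 44 = 95) plus the double crossovers (28).
RF(p–s) = (95 + 28) / 800 = 123/800 = 0.1537 → 15.4 cM.

15.4 cM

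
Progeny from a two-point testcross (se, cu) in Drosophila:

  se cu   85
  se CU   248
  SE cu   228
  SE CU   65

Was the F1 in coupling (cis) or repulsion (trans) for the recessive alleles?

trans

The two most frequent classes are SE cu (228) and se CU (248); these are the parental (non-recombinant) types.
So the F1 carried SE cu on one chromosome and se CU on the other — the recessive alleles are on opposite chromosomes (trans / repulsion).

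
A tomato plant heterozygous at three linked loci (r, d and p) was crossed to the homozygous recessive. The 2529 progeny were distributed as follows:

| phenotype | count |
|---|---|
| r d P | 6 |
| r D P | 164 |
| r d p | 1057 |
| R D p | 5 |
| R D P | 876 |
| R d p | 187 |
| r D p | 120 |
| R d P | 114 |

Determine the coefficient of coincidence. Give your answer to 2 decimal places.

The two most frequent reciprocal classes, r d p and R D P, are the parental types, so the F1 was r d p / R D P.
The two rarest classes, r d P and R D p, are the double crossovers. Comparing them with the parentals, only the p allele has switched, so p is the middle locus and the order is d – p – r.
d–p: (234 + 11)/2529 = 0.0969; p–r: (351 + 11)/2529 = 0.1431.
Expected DCO frequency = 0.0969 × 0.1431 ≈ 0.01387; observed = 11/2529 ≈ 0.00435.
Coefficient of coincidence = 0.00435/0.01387 ≈ 0.31.

0.31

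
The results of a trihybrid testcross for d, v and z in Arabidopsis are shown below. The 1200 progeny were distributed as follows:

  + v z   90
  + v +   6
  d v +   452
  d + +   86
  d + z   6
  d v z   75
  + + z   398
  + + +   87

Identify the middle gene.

d

The two most frequent reciprocal classes, + + z and d v +, are the parental types, so the F1 was + + z / d v +.
The two rarest classes, d + z and + v +, are the double crossovers. Comparing them with the parentals, only the d allele has switched, so d is the middle locus and the order is z – d – v.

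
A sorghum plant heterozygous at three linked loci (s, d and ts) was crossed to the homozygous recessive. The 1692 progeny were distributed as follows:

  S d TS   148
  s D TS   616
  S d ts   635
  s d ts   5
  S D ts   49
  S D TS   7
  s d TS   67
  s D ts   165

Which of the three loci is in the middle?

The two most frequent reciprocal classes, S d ts and s D TS, are the parental types, so the F1 was S d ts / s D TS.
The two rarest classes, s d ts and S D TS, are the double crossovers. Comparing them with the parentals, only the s allele has switched, so s is the middle locus and the order is ts – s – d.

s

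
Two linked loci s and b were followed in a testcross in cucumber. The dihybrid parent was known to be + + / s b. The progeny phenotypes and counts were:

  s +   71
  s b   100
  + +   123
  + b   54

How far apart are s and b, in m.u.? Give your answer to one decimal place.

The recombinant classes are + b and s +: 54 + 71 = 125.
Recombination frequency = 125/348 = 0.3592 ≈ 35.9%, i.e. 35.9 m.u.

35.9 m.u.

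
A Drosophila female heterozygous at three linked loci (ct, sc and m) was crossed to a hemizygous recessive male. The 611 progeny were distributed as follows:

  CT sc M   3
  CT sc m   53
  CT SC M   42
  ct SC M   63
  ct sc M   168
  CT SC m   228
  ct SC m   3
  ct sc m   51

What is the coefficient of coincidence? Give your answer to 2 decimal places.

0.30

The two most frequent reciprocal classes, CT SC m and ct sc M, are the parental types, so the F1 was CT SC m / ct sc M.
The two rarest classes, ct SC m and CT sc M, are the double crossovers. Comparing them with the parentals, only the ct allele has switched, so ct is the middle locus and the order is m – ct – sc.
m–ct: (93 + 6)/611 = 0.1620; ct–sc: (116 + 6)/611 = 0.1997.
Expected DCO frequency = 0.1620 × 0.1997 ≈ 0.03235; observed = 6/611 ≈ 0.00982.
Coefficient of coincidence = 0.00982/0.03235 ≈ 0.30.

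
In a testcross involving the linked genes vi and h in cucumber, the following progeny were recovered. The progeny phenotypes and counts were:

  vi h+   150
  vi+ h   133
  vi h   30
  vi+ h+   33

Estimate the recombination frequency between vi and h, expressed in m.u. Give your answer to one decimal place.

The two most frequent classes, vi+ h (133) and vi h+ (150), are the parental types, so the F1 was vi+ h / vi h+.
The recombinant classes are vi+ h+ and vi h: 33 + 30 = 63.
Recombination frequency = 63/346 = 0.1821 ≈ 18.2%, i.e. 18.2 m.u.

18.2 m.u.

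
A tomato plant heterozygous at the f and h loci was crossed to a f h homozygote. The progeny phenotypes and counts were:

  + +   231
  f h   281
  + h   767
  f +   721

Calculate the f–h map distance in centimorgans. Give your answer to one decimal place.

25.6 centimorgans

The two most frequent classes, + h (767) and f + (721), are the parental types, so the F1 was + h / f +.
The recombinant classes are + + and f h: 231 + 281 = 512.
Recombination frequency = 512/2000 = 0.2560 ≈ 25.6%, i.e. 25.6 centimorgans.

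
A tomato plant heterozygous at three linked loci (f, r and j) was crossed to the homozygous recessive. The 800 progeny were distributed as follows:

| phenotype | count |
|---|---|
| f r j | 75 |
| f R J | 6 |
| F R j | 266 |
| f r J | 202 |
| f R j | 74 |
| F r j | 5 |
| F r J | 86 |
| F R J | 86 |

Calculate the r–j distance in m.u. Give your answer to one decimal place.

The two most frequent reciprocal classes, F R j and f r J, are the parental types, so the F1 was F R j / f r J.
The two rarest classes, F r j and f R J, are the double crossovers. Comparing them with the parentals, only the r allele has switched, so r is the middle locus and the order is f – r – j.
Crossovers in the r–j interval produce the single-crossover classes F R J and f r j (86 + 75 = 161) plus the double crossovers (11).
RF(r–j) = (161 + 11) / 800 = 172/800 = 0.2150 → 21.5 m.u.

21.5 m.u.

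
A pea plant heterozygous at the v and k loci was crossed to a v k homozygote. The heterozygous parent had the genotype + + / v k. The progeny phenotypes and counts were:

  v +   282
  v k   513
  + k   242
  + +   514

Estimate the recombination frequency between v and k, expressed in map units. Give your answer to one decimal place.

33.8 map units

The recombinant classes are + k and v +: 242 + 282 = 524.
Recombination frequency = 524/1551 = 0.3378 ≈ 33.8%, i.e. 33.8 map units.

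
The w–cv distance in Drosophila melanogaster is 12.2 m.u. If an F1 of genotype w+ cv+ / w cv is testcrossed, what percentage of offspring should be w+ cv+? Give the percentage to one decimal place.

43.9%

A map distance of 12.2 m.u. corresponds to a recombination frequency of 0.122.
The F1 is w+ cv+ / w cv, so w+ cv+ is a parental gamete class with expected frequency (1 − r)/2 = 0.878/2 = 0.4390.
That is 0.4390 = 43.9% of the progeny.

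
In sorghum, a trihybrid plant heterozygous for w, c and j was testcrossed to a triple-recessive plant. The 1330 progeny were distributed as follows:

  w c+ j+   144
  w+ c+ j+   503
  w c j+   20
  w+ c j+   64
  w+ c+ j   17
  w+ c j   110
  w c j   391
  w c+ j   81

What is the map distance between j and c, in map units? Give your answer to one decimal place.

13.7 map units

The two most frequent reciprocal classes, w+ c+ j+ and w c j, are the parental types, so the F1 was w+ c+ j+ / w c j.
The two rarest classes, w+ c+ j and w c j+, are the double crossovers. Comparing them with the parentals, only the j allele has switched, so j is the middle locus and the order is w – j – c.
Crossovers in the j–c interval produce the single-crossover classes w+ c j+ and w c+ j (64 + 81 = 145) plus the double crossovers (37).
RF(j–c) = (145 + 37) / 1330 = 182/1330 = 0.1368 → 13.7 map units.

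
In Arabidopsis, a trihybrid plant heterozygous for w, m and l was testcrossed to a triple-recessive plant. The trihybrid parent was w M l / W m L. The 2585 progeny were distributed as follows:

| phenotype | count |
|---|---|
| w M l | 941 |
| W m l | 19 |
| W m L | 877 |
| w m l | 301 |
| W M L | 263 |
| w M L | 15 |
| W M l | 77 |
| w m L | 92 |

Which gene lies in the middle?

l

The two rarest classes, w M L and W m l, are the double crossovers. Comparing them with the parentals, only the l allele has switched, so l is the middle locus and the order is m – l – w.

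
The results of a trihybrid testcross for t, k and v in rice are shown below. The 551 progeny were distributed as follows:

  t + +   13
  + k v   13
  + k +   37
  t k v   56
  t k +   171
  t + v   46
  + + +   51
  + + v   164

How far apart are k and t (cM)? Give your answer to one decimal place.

19.8 cM

The two most frequent reciprocal classes, + + v and t k +, are the parental types, so the F1 was + + v / t k +.
The two rarest classes, + k v and t + +, are the double crossovers. Comparing them with the parentals, only the k allele has switched, so k is the middle locus and the order is v – k – t.
Crossovers in the k–t interval produce the single-crossover classes t + v and + k + (46 + 37 = 83) plus the double crossovers (26).
RF(k–t) = (83 + 26) / 551 = 109/551 = 0.1978 → 19.8 cM.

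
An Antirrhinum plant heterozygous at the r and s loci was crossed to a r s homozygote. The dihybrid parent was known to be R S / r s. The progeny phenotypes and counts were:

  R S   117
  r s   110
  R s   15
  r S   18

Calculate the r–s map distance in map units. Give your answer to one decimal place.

12.7 map units

The recombinant classes are R s and r S: 15 + 18 = 33.
Recombination frequency = 33/260 = 0.1269 ≈ 12.7%, i.e. 12.7 map units.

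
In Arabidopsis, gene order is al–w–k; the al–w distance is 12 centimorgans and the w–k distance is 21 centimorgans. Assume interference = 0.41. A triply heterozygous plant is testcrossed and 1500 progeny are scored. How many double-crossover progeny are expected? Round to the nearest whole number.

22

Map distances give recombination frequencies of 0.120 and 0.210 for the two intervals.
With interference 0.41 (so coincidence = 0.59), expected double-crossover frequency = 0.120 × 0.210 × 0.59 = 0.01487.
Expected number = 0.01487 × 1500 = 22.30 ≈ 22.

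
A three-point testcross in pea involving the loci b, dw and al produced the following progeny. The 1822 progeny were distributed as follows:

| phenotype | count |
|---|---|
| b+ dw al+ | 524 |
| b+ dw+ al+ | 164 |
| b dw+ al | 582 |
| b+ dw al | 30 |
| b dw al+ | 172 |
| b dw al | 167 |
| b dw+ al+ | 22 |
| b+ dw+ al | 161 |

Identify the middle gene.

al

The two most frequent reciprocal classes, b dw+ al and b+ dw al+, are the parental types, so the F1 was b dw+ al / b+ dw al+.
The two rarest classes, b dw+ al+ and b+ dw al, are the double crossovers. Comparing them with the parentals, only the al allele has switched, so al is the middle locus and the order is dw – al – b.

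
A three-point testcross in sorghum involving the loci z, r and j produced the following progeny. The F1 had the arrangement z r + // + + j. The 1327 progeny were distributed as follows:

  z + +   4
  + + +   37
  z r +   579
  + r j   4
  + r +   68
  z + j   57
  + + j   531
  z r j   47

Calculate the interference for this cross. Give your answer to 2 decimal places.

The two rarest classes, z + + and + r j, are the double crossovers. Comparing them with the parentals, only the r allele has switched, so r is the middle locus and the order is j – r – z.
j–r: (84 + 8)/1327 = 0.0693; r–z: (125 + 8)/1327 = 0.1002.
Expected DCO frequency = 0.0693 × 0.1002 ≈ 0.00694; observed = 8/1327 ≈ 0.00603.
Coefficient of coincidence = 0.00603/0.00694 ≈ 0.87; interference = 1 − 0.87 = 0.13.

0.13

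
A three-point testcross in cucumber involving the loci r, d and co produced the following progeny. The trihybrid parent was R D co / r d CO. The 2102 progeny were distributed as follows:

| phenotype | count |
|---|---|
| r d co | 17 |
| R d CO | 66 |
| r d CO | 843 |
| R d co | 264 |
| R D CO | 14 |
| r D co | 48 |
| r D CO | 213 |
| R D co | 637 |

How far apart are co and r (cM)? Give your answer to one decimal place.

The two rarest classes, R D CO and r d co, are the double crossovers. Comparing them with the parentals, only the co allele has switched, so co is the middle locus and the order is r – co – d.
Crossovers in the r–co interval produce the single-crossover classes r D co and R d CO (48 + 66 = 114) plus the double crossovers (31).
RF(r–co) = (114 + 31) / 2102 = 145/2102 = 0.0690 → 6.9 cM.

6.9 cM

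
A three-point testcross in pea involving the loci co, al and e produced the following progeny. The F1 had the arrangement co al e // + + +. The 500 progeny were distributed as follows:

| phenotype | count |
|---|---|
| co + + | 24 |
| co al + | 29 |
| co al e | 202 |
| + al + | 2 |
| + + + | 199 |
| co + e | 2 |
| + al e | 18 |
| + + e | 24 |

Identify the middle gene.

The two rarest classes, co + e and + al +, are the double crossovers. Comparing them with the parentals, only the al allele has switched, so al is the middle locus and the order is e – al – co.

al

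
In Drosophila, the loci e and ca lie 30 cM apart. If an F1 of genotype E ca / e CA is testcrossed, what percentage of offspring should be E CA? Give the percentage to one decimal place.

15.0%

A map distance of 30 cM corresponds to a recombination frequency of 0.300.
The F1 is E ca / e CA, so E CA is a recombinant gamete class with expected frequency r/2 = 0.300/2 = 0.1500.
That is 0.1500 = 15.0% of the progeny.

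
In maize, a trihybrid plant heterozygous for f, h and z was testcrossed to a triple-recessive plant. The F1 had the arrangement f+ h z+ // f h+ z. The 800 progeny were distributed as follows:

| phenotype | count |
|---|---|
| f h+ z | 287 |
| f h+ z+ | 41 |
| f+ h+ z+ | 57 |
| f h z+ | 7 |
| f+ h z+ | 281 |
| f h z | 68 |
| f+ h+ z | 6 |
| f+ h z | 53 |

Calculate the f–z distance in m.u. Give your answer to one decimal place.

13.4 m.u.

The two rarest classes, f h z+ and f+ h+ z, are the double crossovers. Comparing them with the parentals, only the f allele has switched, so f is the middle locus and the order is h – f – z.
Crossovers in the f–z interval produce the single-crossover classes f+ h z and f h+ z+ (53 + 41 = 94) plus the double crossovers (13).
RF(f–z) = (94 + 13) / 800 = 107/800 = 0.1338 → 13.4 m.u.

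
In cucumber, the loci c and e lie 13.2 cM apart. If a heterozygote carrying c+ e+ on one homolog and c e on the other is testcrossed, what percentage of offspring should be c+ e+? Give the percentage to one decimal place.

A map distance of 13.2 cM corresponds to a recombination frequency of 0.132.
The F1 is c+ e+ / c e, so c+ e+ is a parental gamete class with expected frequency (1 − r)/2 = 0.868/2 = 0.4340.
That is 0.4340 = 43.4% of the progeny.

43.4%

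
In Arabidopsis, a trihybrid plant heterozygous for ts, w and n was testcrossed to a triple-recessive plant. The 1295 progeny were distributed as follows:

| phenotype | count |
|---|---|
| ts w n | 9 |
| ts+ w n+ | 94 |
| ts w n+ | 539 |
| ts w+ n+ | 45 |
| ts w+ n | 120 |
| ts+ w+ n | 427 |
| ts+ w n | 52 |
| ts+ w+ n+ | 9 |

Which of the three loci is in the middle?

The two most frequent reciprocal classes, ts w n+ and ts+ w+ n, are the parental types, so the F1 was ts w n+ / ts+ w+ n.
The two rarest classes, ts w n and ts+ w+ n+, are the double crossovers. Comparing them with the parentals, only the n allele has switched, so n is the middle locus and the order is w – n – ts.

n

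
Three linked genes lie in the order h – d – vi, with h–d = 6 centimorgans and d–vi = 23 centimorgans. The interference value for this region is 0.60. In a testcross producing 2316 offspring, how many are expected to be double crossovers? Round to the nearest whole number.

13

Map distances give recombination frequencies of 0.060 and 0.230 for the two intervals.
With interference 0.60 (so coincidence = 0.40), expected double-crossover frequency = 0.060 × 0.230 × 0.40 = 0.00552.
Expected number = 0.00552 × 2316 = 12.78 ≈ 13.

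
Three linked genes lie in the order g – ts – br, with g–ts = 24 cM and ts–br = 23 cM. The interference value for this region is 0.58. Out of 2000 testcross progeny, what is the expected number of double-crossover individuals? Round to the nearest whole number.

46

Map distances give recombination frequencies of 0.240 and 0.230 for the two intervals.
With interference 0.58 (so coincidence = 0.42), expected double-crossover frequency = 0.240 × 0.230 × 0.42 = 0.02318.
Expected number = 0.02318 × 2000 = 46.37 ≈ 46.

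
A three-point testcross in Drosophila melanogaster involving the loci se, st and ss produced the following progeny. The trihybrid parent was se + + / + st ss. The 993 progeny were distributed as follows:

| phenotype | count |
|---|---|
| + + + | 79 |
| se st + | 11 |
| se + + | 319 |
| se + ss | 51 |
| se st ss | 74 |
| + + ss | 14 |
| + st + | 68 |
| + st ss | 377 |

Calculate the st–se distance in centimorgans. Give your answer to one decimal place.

17.9 centimorgans

The two rarest classes, se st + and + + ss, are the double crossovers. Comparing them with the parentals, only the st allele has switched, so st is the middle locus and the order is ss – st – se.
Crossovers in the st–se interval produce the single-crossover classes + + + and se st ss (79 + 74 = 153) plus the double crossovers (25).
RF(st–se) = (153 + 25) / 993 = 178/993 = 0.1793 → 17.9 centimorgans.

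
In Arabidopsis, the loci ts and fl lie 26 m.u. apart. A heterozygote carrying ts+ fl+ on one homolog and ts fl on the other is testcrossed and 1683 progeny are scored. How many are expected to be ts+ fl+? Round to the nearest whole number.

A map distance of 26 m.u. corresponds to a recombination frequency of 0.260.
The F1 is ts+ fl+ / ts fl, so ts+ fl+ is a parental gamete class with expected frequency (1 − r)/2 = 0.740/2 = 0.3700.
Expected number = 0.3700 × 1683 = 622.71 ≈ 623.

623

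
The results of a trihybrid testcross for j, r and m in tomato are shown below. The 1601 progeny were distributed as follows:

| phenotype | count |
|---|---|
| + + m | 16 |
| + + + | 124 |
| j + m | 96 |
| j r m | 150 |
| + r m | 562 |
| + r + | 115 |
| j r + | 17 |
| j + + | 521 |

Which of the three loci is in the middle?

The two most frequent reciprocal classes, j + + and + r m, are the parental types, so the F1 was j + + / + r m.
The two rarest classes, j r + and + + m, are the double crossovers. Comparing them with the parentals, only the r allele has switched, so r is the middle locus and the order is m – r – j.

r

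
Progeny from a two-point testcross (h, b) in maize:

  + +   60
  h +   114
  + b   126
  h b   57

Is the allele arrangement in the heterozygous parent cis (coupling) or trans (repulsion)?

trans

The two most frequent classes are + b (126) and h + (114); these are the parental (non-recombinant) types.
So the F1 carried + b on one chromosome and h + on the other — the recessive alleles are on opposite chromosomes (trans / repulsion).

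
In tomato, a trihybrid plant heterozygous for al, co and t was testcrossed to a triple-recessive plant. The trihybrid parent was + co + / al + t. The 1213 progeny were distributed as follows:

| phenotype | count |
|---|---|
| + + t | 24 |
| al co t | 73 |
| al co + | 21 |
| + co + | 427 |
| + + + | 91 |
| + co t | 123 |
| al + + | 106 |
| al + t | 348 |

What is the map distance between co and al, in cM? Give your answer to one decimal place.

The two rarest classes, al co + and + + t, are the double crossovers. Comparing them with the parentals, only the al allele has switched, so al is the middle locus and the order is t – al – co.
Crossovers in the al–co interval produce the single-crossover classes + + + and al co t (91 + 73 = 164) plus the double crossovers (45).
RF(al–co) = (164 + 45) / 1213 = 209/1213 = 0.1723 → 17.2 cM.

17.2 cM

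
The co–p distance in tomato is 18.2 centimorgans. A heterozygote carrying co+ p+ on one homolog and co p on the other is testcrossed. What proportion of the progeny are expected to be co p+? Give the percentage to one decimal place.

A map distance of 18.2 centimorgans corresponds to a recombination frequency of 0.182.
The F1 is co+ p+ / co p, so co p+ is a recombinant gamete class with expected frequency r/2 = 0.182/2 = 0.0910.
That is 0.0910 = 9.1% of the progeny.

9.1%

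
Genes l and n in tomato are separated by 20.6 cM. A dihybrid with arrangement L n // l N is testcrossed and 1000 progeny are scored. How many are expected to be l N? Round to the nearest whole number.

397

A map distance of 20.6 cM corresponds to a recombination frequency of 0.206.
The F1 is L n / l N, so l N is a parental gamete class with expected frequency (1 − r)/2 = 0.794/2 = 0.3970.
Expected number = 0.3970 × 1000 = 397.00 ≈ 397.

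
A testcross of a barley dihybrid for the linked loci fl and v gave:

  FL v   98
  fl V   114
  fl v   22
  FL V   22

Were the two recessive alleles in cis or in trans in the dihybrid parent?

The two most frequent classes are FL v (98) and fl V (114); these are the parental (non-recombinant) types.
So the F1 carried FL v on one chromosome and fl V on the other — the recessive alleles are on opposite chromosomes (trans / repulsion).

trans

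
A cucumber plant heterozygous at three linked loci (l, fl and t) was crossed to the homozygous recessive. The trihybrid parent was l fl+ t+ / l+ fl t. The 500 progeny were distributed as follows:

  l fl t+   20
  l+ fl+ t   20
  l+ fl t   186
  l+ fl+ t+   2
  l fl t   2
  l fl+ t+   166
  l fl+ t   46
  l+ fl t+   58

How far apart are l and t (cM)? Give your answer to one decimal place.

21.6 cM

The two rarest classes, l+ fl+ t+ and l fl t, are the double crossovers. Comparing them with the parentals, only the l allele has switched, so l is the middle locus and the order is t – l – fl.
Crossovers in the t–l interval produce the single-crossover classes l fl+ t and l+ fl t+ (46 + 58 = 104) plus the double crossovers (4).
RF(t–l) = (104 + 4) / 500 = 108/500 = 0.2160 → 21.6 cM.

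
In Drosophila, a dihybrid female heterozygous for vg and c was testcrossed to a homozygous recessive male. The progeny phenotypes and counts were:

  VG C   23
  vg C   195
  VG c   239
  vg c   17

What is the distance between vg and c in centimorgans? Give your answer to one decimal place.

The two most frequent classes, VG c (239) and vg C (195), are the parental types, so the F1 was VG c / vg C.
The recombinant classes are VG C and vg c: 23 + 17 = 40.
Recombination frequency = 40/474 = 0.0844 ≈ 8.4%, i.e. 8.4 centimorgans.

8.4 centimorgans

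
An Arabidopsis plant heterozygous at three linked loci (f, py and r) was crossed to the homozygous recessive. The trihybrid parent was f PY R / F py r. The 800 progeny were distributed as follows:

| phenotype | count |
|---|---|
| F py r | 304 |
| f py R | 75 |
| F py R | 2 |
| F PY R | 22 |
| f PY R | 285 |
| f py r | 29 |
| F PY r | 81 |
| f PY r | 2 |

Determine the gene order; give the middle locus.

r

The two rarest classes, f PY r and F py R, are the double crossovers. Comparing them with the parentals, only the r allele has switched, so r is the middle locus and the order is f – r – py.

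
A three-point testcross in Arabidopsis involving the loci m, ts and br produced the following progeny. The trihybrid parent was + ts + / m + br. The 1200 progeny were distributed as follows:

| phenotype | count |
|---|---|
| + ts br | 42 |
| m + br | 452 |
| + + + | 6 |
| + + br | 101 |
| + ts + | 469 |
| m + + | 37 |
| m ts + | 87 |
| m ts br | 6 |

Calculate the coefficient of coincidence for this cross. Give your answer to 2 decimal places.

0.79

The two rarest classes, + + + and m ts br, are the double crossovers. Comparing them with the parentals, only the ts allele has switched, so ts is the middle locus and the order is m – ts – br.
m–ts: (188 + 12)/1200 = 0.1667; ts–br: (79 + 12)/1200 = 0.0758.
Expected DCO frequency = 0.1667 × 0.0758 ≈ 0.01264; observed = 12/1200 ≈ 0.01000.
Coefficient of coincidence = 0.01000/0.01264 ≈ 0.79.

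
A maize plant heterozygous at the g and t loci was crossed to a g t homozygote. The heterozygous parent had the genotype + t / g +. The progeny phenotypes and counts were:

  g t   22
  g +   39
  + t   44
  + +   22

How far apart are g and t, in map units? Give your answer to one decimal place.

34.6 map units

The recombinant classes are + + and g t: 22 + 22 = 44.
Recombination frequency = 44/127 = 0.3465 ≈ 34.6%, i.e. 34.6 map units.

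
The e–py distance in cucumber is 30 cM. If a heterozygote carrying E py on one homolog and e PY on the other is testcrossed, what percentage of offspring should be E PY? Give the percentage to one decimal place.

15.0%

A map distance of 30 cM corresponds to a recombination frequency of 0.300.
The F1 is E py / e PY, so E PY is a recombinant gamete class with expected frequency r/2 = 0.300/2 = 0.1500.
That is 0.1500 = 15.0% of the progeny.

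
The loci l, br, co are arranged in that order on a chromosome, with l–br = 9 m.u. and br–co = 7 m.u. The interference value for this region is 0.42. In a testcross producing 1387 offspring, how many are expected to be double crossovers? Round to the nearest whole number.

Map distances give recombination frequencies of 0.090 and 0.070 for the two intervals.
With interference 0.42 (so coincidence = 0.58), expected double-crossover frequency = 0.090 × 0.070 × 0.58 = 0.00365.
Expected number = 0.00365 × 1387 = 5.07 ≈ 5.

5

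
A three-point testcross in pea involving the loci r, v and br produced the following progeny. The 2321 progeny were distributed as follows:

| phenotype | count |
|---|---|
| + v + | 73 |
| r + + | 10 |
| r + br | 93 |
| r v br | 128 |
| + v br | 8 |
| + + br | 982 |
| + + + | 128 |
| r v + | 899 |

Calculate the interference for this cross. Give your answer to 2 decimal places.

The two most frequent reciprocal classes, + + br and r v +, are the parental types, so the F1 was + + br / r v +.
The two rarest classes, + v br and r + +, are the double crossovers. Comparing them with the parentals, only the v allele has switched, so v is the middle locus and the order is br – v – r.
br–v: (256 + 18)/2321 = 0.1181; v–r: (166 + 18)/2321 = 0.0793.
Expected DCO frequency = 0.1181 × 0.0793 ≈ 0.00937; observed = 18/2321 ≈ 0.00776.
Coefficient of coincidence = 0.00776/0.00937 ≈ 0.83; interference = 1 − 0.83 = 0.17.

0.17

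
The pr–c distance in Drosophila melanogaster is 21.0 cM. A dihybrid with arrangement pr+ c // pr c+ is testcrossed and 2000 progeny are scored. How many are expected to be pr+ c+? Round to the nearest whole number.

A map distance of 21.0 cM corresponds to a recombination frequency of 0.210.
The F1 is pr+ c / pr c+, so pr+ c+ is a recombinant gamete class with expected frequency r/2 = 0.210/2 = 0.1050.
Expected number = 0.1050 × 2000 = 210.00 ≈ 210.

210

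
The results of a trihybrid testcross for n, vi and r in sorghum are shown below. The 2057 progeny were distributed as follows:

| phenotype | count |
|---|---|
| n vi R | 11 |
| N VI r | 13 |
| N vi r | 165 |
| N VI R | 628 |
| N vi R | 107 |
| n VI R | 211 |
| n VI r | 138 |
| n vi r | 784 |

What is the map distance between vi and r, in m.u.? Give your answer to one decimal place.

The two most frequent reciprocal classes, n vi r and N VI R, are the parental types, so the F1 was n vi r / N VI R.
The two rarest classes, n vi R and N VI r, are the double crossovers. Comparing them with the parentals, only the r allele has switched, so r is the middle locus and the order is vi – r – n.
Crossovers in the vi–r interval produce the single-crossover classes n VI r and N vi R (138 + 107 = 245) plus the double crossovers (24).
RF(vi–r) = (245 + 24) / 2057 = 269/2057 = 0.1308 → 13.1 m.u.

13.1 m.u.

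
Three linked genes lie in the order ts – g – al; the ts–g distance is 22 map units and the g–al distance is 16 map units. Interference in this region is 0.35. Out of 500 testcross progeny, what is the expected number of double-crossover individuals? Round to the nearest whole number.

11

Map distances give recombination frequencies of 0.220 and 0.160 for the two intervals.
With interference 0.35 (so coincidence = 0.65), expected double-crossover frequency = 0.220 × 0.160 × 0.65 = 0.02288.
Expected number = 0.02288 × 500 = 11.44 ≈ 11.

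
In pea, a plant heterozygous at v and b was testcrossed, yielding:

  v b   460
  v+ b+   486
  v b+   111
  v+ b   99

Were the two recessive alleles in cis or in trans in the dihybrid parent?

The two most frequent classes are v+ b+ (486) and v b (460); these are the parental (non-recombinant) types.
So the F1 carried v+ b+ on one chromosome and v b on the other — the recessive alleles are on the same chromosome (cis / coupling).

cis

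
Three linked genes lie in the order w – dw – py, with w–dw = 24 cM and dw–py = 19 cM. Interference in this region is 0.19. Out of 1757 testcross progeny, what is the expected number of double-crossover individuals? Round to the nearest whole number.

65

Map distances give recombination frequencies of 0.240 and 0.190 for the two intervals.
With interference 0.19 (so coincidence = 0.81), expected double-crossover frequency = 0.240 × 0.190 × 0.81 = 0.03694.
Expected number = 0.03694 × 1757 = 64.90 ≈ 65.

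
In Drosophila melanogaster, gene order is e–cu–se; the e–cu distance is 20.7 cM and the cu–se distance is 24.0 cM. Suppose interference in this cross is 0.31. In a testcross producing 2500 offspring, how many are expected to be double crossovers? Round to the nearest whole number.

86

Map distances give recombination frequencies of 0.207 and 0.240 for the two intervals.
With interference 0.31 (so coincidence = 0.69), expected double-crossover frequency = 0.207 × 0.240 × 0.69 = 0.03428.
Expected number = 0.03428 × 2500 = 85.70 ≈ 86.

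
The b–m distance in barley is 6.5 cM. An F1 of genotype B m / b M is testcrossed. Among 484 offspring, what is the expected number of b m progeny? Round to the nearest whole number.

16

A map distance of 6.5 cM corresponds to a recombination frequency of 0.065.
The F1 is B m / b M, so b m is a recombinant gamete class with expected frequency r/2 = 0.065/2 = 0.0325.
Expected number = 0.0325 × 484 = 15.73 ≈ 16.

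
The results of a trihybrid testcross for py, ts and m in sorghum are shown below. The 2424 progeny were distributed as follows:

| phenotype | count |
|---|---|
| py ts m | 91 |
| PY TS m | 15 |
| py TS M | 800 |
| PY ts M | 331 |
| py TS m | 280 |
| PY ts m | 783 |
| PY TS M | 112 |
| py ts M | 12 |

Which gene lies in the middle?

ts

The two most frequent reciprocal classes, PY ts m and py TS M, are the parental types, so the F1 was PY ts m / py TS M.
The two rarest classes, PY TS m and py ts M, are the double crossovers. Comparing them with the parentals, only the ts allele has switched, so ts is the middle locus and the order is m – ts – py.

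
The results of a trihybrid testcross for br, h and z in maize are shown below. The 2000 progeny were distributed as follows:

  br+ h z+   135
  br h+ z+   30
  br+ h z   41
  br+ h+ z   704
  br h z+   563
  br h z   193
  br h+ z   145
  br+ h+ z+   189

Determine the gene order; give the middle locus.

h

The two most frequent reciprocal classes, br+ h+ z and br h z+, are the parental types, so the F1 was br+ h+ z / br h z+.
The two rarest classes, br+ h z and br h+ z+, are the double crossovers. Comparing them with the parentals, only the h allele has switched, so h is the middle locus and the order is z – h – br.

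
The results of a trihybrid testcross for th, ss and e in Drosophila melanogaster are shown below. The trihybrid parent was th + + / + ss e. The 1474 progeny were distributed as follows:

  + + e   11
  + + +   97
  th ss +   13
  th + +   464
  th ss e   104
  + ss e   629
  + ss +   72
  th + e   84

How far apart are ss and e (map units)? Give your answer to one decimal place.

12.2 map units

The two rarest classes, th ss + and + + e, are the double crossovers. Comparing them with the parentals, only the ss allele has switched, so ss is the middle locus and the order is th – ss – e.
Crossovers in the ss–e interval produce the single-crossover classes th + e and + ss + (84 + 72 = 156) plus the double crossovers (24).
RF(ss–e) = (156 + 24) / 1474 = 180/1474 = 0.1221 → 12.2 map units.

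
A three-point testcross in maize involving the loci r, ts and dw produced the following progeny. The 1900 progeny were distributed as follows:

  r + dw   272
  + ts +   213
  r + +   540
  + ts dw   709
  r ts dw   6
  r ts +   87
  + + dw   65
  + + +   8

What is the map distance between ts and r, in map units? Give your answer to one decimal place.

8.7 map units

The two most frequent reciprocal classes, + ts dw and r + +, are the parental types, so the F1 was + ts dw / r + +.
The two rarest classes, r ts dw and + + +, are the double crossovers. Comparing them with the parentals, only the r allele has switched, so r is the middle locus and the order is dw – r – ts.
Crossovers in the r–ts interval produce the single-crossover classes + + dw and r ts + (65 + 87 = 152) plus the double crossovers (14).
RF(r–ts) = (152 + 14) / 1900 = 166/1900 = 0.0874 → 8.7 map units.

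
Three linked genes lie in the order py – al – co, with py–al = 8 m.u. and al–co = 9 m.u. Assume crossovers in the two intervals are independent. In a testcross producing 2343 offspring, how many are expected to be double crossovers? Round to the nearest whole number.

17

Map distances give recombination frequencies of 0.080 and 0.090 for the two intervals.
With no interference, expected double-crossover frequency = 0.080 × 0.090 = 0.00720.
Expected number = 0.00720 × 2343 = 16.87 ≈ 17.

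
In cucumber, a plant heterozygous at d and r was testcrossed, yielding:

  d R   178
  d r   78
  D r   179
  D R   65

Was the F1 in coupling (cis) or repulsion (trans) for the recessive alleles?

The two most frequent classes are D r (179) and d R (178); these are the parental (non-recombinant) types.
So the F1 carried D r on one chromosome and d R on the other — the recessive alleles are on opposite chromosomes (trans / repulsion).

trans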